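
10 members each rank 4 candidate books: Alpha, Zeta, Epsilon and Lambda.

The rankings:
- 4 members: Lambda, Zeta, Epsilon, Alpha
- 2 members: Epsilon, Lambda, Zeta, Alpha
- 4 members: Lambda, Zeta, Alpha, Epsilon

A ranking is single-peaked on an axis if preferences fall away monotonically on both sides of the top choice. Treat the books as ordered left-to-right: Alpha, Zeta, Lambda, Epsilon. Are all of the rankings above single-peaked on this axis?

yes

Axis positions: Alpha=1, Zeta=2, Lambda=3, Epsilon=4.
Type 1 (peak Lambda at position 3): ranking walks positions 3-2-4-1, expanding outward from the peak — single-peaked.
Type 2 (peak Epsilon at position 4): ranking walks positions 4-3-2-1, expanding outward from the peak — single-peaked.
Type 3 (peak Lambda at position 3): ranking walks positions 3-2-1-4, expanding outward from the peak — single-peaked.
Every ranking is single-peaked on this axis.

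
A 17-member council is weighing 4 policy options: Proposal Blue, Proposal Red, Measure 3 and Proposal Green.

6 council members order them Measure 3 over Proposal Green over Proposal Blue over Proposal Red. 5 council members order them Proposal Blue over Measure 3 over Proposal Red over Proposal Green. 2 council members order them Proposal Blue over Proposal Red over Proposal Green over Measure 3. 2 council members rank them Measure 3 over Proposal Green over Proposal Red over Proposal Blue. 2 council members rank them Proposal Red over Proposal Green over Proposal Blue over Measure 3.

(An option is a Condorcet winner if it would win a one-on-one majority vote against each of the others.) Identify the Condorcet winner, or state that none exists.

Head-to-head results (17 council members):
Proposal Blue vs Proposal Red: Proposal Blue is ranked higher on 6+5+2 = 13 ballots, Proposal Red on 4. Proposal Blue wins 13–4.
Proposal Blue vs Measure 3: 9 to 8, Proposal Blue.
Proposal Blue vs Proposal Green: Proposal Blue preferred on 5+2 = 7 ballots; Proposal Green wins 10–7.
Proposal Red vs Measure 3: Proposal Red preferred on 2+2 = 4 ballots; Measure 3 wins 13–4.
Proposal Red vs Proposal Green: 5+2+2 = 9 for Proposal Red, 8 for Proposal Green — Proposal Red by 9–8.
Measure 3 vs Proposal Green: 6+5+2 = 13 for Measure 3, 4 for Proposal Green — Measure 3 by 13–4.
Each option drops at least one matchup (Proposal Blue loses to Proposal Green; Proposal Red loses to Proposal Blue; Measure 3 loses to Proposal Blue; Proposal Green loses to Proposal Red); the cycle Proposal Blue → Proposal Red → Proposal Green → Proposal Blue rules out a Condorcet winner.

none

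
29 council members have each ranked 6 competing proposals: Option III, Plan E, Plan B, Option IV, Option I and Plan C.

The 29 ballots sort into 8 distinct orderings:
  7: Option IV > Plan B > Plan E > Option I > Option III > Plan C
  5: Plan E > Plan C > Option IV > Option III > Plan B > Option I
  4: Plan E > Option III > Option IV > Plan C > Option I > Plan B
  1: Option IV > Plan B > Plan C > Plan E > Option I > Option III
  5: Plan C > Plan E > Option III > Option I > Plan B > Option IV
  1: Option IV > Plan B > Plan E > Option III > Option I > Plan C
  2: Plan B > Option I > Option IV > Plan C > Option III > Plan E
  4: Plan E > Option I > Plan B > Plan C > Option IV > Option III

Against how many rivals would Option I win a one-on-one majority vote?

0

Option I against each rival (29 council members):
Option I vs Option III: Option III, 15–14.
Option I–Plan E: Plan E 27–2.
Option I vs Plan B: Plan B, 16–13.
Option I–Option IV: Option IV 18–11.
Option I vs Plan C: 7+1+2+4 = 14 for Option I, 15 for Plan C — Plan C by 15–14.
Option I beats no one; loses to Option III, Plan E, Plan B, Option IV, Plan C — 0 pairwise wins.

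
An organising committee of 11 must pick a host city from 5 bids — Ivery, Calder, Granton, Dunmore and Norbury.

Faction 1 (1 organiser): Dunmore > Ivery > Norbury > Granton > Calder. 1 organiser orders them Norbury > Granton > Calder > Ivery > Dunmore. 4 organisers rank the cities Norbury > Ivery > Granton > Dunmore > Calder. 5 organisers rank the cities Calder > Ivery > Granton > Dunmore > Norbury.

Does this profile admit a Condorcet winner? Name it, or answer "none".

none

Pairwise majorities:
Ivery–Calder: Calder 6–5.
Ivery–Granton: Ivery 10–1.
Ivery vs Dunmore: 1+4+5 = 10 for Ivery, 1 for Dunmore — Ivery by 10–1.
Ivery vs Norbury: Ivery wins 6–5.
Calder vs Granton: Granton, 6–5.
Calder–Dunmore: Calder 6–5.
Calder–Norbury: Norbury 6–5.
Granton–Dunmore: Granton 10–1.
Granton vs Norbury: Granton preferred on 5 ballots; Norbury wins 6–5.
Dunmore–Norbury: Dunmore 6–5.
Each city drops at least one matchup (Ivery loses to Calder; Calder loses to Granton; Granton loses to Ivery; Dunmore loses to Ivery; Norbury loses to Ivery); the cycle Ivery beats Granton beats Calder beats Ivery rules out a Condorcet winner.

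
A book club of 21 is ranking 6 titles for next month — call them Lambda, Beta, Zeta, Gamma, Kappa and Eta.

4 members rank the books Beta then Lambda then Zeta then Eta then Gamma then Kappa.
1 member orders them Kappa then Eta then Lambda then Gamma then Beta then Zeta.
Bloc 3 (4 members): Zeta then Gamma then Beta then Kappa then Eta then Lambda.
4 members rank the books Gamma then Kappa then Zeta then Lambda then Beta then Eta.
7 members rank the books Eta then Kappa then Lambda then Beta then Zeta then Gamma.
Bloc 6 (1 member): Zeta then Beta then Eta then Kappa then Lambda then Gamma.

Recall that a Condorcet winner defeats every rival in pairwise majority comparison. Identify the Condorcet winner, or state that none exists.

Head-to-head results (21 members):
Lambda vs Beta: Lambda is ranked higher on 1+4+7 = 12 ballots, Beta on 9. Lambda wins 12–9.
Lambda vs Zeta: Lambda preferred on 4+1+7 = 12 ballots; Lambda wins 12–9.
Lambda vs Gamma: Lambda is ranked higher on 4+1+7+1 = 13 ballots, Gamma on 8. Lambda wins 13–8.
Lambda vs Kappa: 4 to 17, Kappa.
Lambda vs Eta: 8 to 13, Eta.
Beta vs Zeta: 4+1+7 = 12 for Beta, 9 for Zeta — Beta by 12–9.
Beta vs Gamma: Beta preferred on 4+7+1 = 12 ballots; Beta wins 12–9.
Beta vs Kappa: 9 to 12, Kappa.
Beta vs Eta: Beta is ranked higher on 4+4+4+1 = 13 ballots, Eta on 8. Beta wins 13–8.
Zeta vs Gamma: 4+4+7+1 = 16 for Zeta, 5 for Gamma — Zeta by 16–5.
Zeta vs Kappa: 4+4+1 = 9 for Zeta, 12 for Kappa — Kappa by 12–9.
Zeta vs Eta: Zeta preferred on 4+4+4+1 = 13 ballots; Zeta wins 13–8.
Gamma vs Kappa: Gamma is ranked higher on 4+4+4 = 12 ballots, Kappa on 9. Gamma wins 12–9.
Gamma vs Eta: 4+4 = 8 for Gamma, 13 for Eta — Eta by 13–8.
Kappa vs Eta: Kappa preferred on 1+4+4 = 9 ballots; Eta wins 12–9.
No book is unbeaten: Lambda loses to Kappa; Beta loses to Lambda; Zeta loses to Lambda; Gamma loses to Lambda; Kappa loses to Gamma; Eta loses to Beta. In particular Lambda > Beta > Eta > Lambda is a majority cycle — no Condorcet winner exists.

none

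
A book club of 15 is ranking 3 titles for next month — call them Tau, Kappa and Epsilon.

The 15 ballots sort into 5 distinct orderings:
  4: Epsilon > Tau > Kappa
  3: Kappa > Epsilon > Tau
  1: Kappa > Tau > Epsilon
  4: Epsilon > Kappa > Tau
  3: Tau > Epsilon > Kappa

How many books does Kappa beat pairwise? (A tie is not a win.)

1

Kappa against each rival (15 members):
Kappa vs Tau: Kappa preferred on 3+1+4 = 8 ballots; Kappa wins 8–7.
Kappa vs Epsilon: Kappa is ranked higher on 3+1 = 4 ballots, Epsilon on 11. Epsilon wins 11–4.
Kappa beats Tau; loses to Epsilon — 1 pairwise win.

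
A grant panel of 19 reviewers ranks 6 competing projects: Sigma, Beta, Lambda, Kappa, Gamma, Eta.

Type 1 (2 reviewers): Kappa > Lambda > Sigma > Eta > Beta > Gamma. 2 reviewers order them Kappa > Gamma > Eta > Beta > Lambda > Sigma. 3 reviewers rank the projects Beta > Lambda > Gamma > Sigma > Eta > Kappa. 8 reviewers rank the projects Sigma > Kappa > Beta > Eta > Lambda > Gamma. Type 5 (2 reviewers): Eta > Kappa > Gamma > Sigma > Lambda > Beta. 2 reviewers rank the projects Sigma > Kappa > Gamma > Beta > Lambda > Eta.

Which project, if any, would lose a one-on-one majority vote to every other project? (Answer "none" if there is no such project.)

Gamma

Head-to-head results (19 reviewers):
Sigma vs Beta: Sigma is ranked higher on 2+8+2+2 = 14 ballots, Beta on 5. Sigma wins 14–5.
Sigma vs Lambda: 12 to 7, Sigma.
Sigma vs Kappa: Sigma preferred on 3+8+2 = 13 ballots; Sigma wins 13–6.
Sigma vs Gamma: Sigma wins 12–7.
Sigma vs Eta: Sigma, 15–4.
Beta–Lambda: Beta 15–4.
Beta vs Kappa: 3 to 16, Kappa.
Beta vs Gamma: Beta, 13–6.
Beta vs Eta: 3+8+2 = 13 for Beta, 6 for Eta — Beta by 13–6.
Lambda vs Kappa: 3 to 16, Kappa.
Lambda–Gamma: Lambda 13–6.
Lambda vs Eta: Eta, 12–7.
Kappa vs Gamma: Kappa is ranked higher on 2+2+8+2+2 = 16 ballots, Gamma on 3. Kappa wins 16–3.
Kappa vs Eta: Kappa preferred on 2+2+8+2 = 14 ballots; Kappa wins 14–5.
Gamma vs Eta: Eta wins 12–7.
Only Gamma has no wins; Gamma is the Condorcet loser.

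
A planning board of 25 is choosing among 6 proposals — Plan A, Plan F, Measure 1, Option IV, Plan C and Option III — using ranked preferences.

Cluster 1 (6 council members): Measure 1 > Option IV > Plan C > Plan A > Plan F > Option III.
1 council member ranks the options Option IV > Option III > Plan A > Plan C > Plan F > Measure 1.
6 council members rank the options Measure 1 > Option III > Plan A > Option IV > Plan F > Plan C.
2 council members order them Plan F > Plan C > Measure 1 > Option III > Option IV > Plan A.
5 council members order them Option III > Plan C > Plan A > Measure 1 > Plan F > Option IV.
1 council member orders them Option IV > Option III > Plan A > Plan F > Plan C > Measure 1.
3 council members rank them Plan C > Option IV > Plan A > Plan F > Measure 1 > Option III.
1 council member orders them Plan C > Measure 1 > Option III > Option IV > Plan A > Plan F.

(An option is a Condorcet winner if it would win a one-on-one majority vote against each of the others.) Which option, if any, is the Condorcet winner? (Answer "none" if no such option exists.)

none

Head-to-head results (25 council members):
Plan A vs Plan F: 23 to 2, Plan A.
Plan A vs Measure 1: 1+5+1+3 = 10 for Plan A, 15 for Measure 1 — Measure 1 by 15–10.
Plan A vs Option IV: Option IV, 14–11.
Plan A–Plan C: Plan C 17–8.
Plan A–Option III: Option III 16–9.
Plan F vs Measure 1: 7 to 18, Measure 1.
Plan F vs Option IV: Plan F is ranked higher on 2+5 = 7 ballots, Option IV on 18. Option IV wins 18–7.
Plan F vs Plan C: 9 to 16, Plan C.
Plan F vs Option III: Plan F is ranked higher on 6+2+3 = 11 ballots, Option III on 14. Option III wins 14–11.
Measure 1 vs Option IV: Measure 1 wins 20–5.
Measure 1 vs Plan C: 12 to 13, Plan C.
Measure 1 vs Option III: 18 to 7, Measure 1.
Option IV vs Plan C: Option IV wins 14–11.
Option IV vs Option III: 11 to 14, Option III.
Plan C vs Option III: Option III, 13–12.
Every option loses at least once (Plan A loses to Measure 1; Plan F loses to Plan A; Measure 1 loses to Plan C; Option IV loses to Measure 1; Plan C loses to Option IV; Option III loses to Measure 1). The majority relation contains the cycle Measure 1 → Option IV → Plan C → Measure 1, so there is no Condorcet winner.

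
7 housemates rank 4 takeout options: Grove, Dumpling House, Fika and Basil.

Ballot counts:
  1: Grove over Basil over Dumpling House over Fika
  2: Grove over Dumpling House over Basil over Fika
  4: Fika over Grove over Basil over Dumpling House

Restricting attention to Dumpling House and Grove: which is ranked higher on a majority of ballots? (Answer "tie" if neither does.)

Grove

No ballot ranks Dumpling House above Grove: 0.
Ballots ranking Grove above Dumpling House: 7 − 0 = 7.
Grove wins the head-to-head 7–0.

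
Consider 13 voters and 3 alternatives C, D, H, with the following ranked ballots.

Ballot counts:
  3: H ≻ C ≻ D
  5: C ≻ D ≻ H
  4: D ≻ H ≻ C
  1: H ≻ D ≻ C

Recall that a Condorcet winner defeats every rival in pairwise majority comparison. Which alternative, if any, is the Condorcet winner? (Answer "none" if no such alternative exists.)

Check each pair by majority over 13 ballots:
C–D: C 8–5.
C vs H: 5 for C, 8 for H — H by 8–5.
D vs H: D, 9–4.
Every alternative loses at least once (C loses to H; D loses to C; H loses to D). The majority relation contains the cycle C > D > H > C, so there is no Condorcet winner.

none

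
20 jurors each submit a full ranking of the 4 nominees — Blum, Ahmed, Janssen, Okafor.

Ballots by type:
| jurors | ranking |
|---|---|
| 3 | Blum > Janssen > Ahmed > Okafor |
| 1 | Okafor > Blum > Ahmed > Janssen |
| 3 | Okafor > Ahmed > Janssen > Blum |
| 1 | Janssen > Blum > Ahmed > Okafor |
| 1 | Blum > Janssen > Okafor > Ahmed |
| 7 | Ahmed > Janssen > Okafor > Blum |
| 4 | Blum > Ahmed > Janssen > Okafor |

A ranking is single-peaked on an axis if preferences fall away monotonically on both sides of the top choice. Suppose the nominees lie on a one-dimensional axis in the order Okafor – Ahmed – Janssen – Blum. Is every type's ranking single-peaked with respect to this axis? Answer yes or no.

Axis positions: Okafor=1, Ahmed=2, Janssen=3, Blum=4.
Type 1 (peak Blum at position 4): ranking walks positions 4-3-2-1, expanding outward from the peak — single-peaked.
Type 2: ranking walks positions 1-4-2-3; Blum is ranked above Ahmed even though Ahmed lies between Blum and the peak Okafor on the axis — preferences dip and rise again. Not single-peaked.
Type 3 (peak Okafor at position 1): ranking walks positions 1-2-3-4, expanding outward from the peak — single-peaked.
Type 4 (peak Janssen at position 3): ranking walks positions 3-4-2-1, expanding outward from the peak — single-peaked.
Type 5: ranking walks positions 4-3-1-2; Okafor is ranked above Ahmed even though Ahmed lies between Okafor and the peak Blum on the axis — preferences dip and rise again. Not single-peaked.
Type 6 (peak Ahmed at position 2): ranking walks positions 2-3-1-4, expanding outward from the peak — single-peaked.
Type 7: ranking walks positions 4-2-3-1; Ahmed is ranked above Janssen even though Janssen lies between Ahmed and the peak Blum on the axis — preferences dip and rise again. Not single-peaked.
Type 2 violates single-peakedness, so the profile is not single-peaked on this axis.

no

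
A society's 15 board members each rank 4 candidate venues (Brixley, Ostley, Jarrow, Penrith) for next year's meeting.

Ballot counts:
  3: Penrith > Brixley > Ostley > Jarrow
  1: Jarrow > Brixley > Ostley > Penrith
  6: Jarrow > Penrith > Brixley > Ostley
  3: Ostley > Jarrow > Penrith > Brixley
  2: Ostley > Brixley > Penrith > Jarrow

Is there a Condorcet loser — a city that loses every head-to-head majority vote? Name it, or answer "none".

Pairwise majorities:
Brixley–Ostley: Brixley 10–5.
Brixley vs Jarrow: 5 to 10, Jarrow.
Brixley vs Penrith: Penrith wins 12–3.
Ostley vs Jarrow: Ostley, 8–7.
Ostley vs Penrith: Penrith, 9–6.
Jarrow vs Penrith: Jarrow, 10–5.
No city is winless: Brixley beats Ostley; Ostley beats Jarrow; Jarrow beats Brixley; Penrith beats Brixley. There is no Condorcet loser.

none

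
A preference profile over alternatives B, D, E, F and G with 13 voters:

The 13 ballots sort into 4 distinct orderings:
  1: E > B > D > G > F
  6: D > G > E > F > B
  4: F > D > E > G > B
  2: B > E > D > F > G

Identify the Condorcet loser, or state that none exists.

Head-to-head results (13 voters):
B vs D: 1+2 = 3 for B, 10 for D — D by 10–3.
B vs E: E wins 11–2.
B vs F: 1+2 = 3 for B, 10 for F — F by 10–3.
B–G: G 10–3.
D–E: D 10–3.
D vs F: D is ranked higher on 1+6+2 = 9 ballots, F on 4. D wins 9–4.
D vs G: D is ranked higher on 1+6+4+2 = 13 ballots, G on 0. D wins 13–0.
E vs F: 1+6+2 = 9 for E, 4 for F — E by 9–4.
E vs G: 7 to 6, E.
F–G: G 7–6.
B is beaten in every head-to-head and is the Condorcet loser.

B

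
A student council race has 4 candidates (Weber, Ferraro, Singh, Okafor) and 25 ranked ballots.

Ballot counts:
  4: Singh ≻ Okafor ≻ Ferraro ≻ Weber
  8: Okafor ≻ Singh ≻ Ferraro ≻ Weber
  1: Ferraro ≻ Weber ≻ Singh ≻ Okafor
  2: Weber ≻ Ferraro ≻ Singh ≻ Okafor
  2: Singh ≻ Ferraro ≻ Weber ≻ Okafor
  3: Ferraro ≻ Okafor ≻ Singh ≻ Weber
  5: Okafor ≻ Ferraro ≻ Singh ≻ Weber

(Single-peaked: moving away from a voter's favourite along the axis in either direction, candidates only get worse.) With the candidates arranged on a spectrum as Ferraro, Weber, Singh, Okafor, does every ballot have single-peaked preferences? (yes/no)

no

Axis positions: Ferraro=1, Weber=2, Singh=3, Okafor=4.
Bloc 1: ranking walks positions 3-4-1-2; Ferraro is ranked above Weber even though Weber lies between Ferraro and the peak Singh on the axis — preferences dip and rise again. Not single-peaked.
Bloc 2: ranking walks positions 4-3-1-2; Ferraro is ranked above Weber even though Weber lies between Ferraro and the peak Okafor on the axis — preferences dip and rise again. Not single-peaked.
Bloc 3 (peak Ferraro at position 1): ranking walks positions 1-2-3-4, expanding outward from the peak — single-peaked.
Bloc 4 (peak Weber at position 2): ranking walks positions 2-1-3-4, expanding outward from the peak — single-peaked.
Bloc 5: ranking walks positions 3-1-2-4; Ferraro is ranked above Weber even though Weber lies between Ferraro and the peak Singh on the axis — preferences dip and rise again. Not single-peaked.
Bloc 6: ranking walks positions 1-4-3-2; Okafor is ranked above Weber even though Weber lies between Okafor and the peak Ferraro on the axis — preferences dip and rise again. Not single-peaked.
Bloc 7: ranking walks positions 4-1-3-2; Ferraro is ranked above Singh even though Singh lies between Ferraro and the peak Okafor on the axis — preferences dip and rise again. Not single-peaked.
Bloc 1 violates single-peakedness, so the profile is not single-peaked on this axis.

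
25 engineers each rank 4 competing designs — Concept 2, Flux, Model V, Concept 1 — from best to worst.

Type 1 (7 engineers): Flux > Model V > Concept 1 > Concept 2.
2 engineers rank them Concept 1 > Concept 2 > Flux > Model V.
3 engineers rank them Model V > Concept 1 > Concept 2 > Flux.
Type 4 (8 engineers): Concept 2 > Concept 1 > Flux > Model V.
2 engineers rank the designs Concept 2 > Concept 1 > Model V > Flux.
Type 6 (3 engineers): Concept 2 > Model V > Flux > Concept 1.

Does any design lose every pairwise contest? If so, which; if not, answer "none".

none

Pairwise majorities:
Concept 2 vs Flux: 18 to 7, Concept 2.
Concept 2 vs Model V: 15 to 10, Concept 2.
Concept 2 vs Concept 1: Concept 2 preferred on 8+2+3 = 13 ballots; Concept 2 wins 13–12.
Flux vs Model V: 7+2+8 = 17 for Flux, 8 for Model V — Flux by 17–8.
Flux vs Concept 1: Concept 1, 15–10.
Model V–Concept 1: Model V 13–12.
Each design has at least one pairwise win (Concept 2 beats Flux; Flux beats Model V; Model V beats Concept 1; Concept 1 beats Flux) — no Condorcet loser.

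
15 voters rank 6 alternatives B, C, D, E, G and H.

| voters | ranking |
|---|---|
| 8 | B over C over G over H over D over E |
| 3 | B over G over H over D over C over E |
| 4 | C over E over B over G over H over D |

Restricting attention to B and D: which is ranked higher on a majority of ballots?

B

Ballots ranking B above D: 8 + 3 + 4 = 15.
Ballots ranking D above B: 15 − 15 = 0.
B wins the head-to-head 15–0.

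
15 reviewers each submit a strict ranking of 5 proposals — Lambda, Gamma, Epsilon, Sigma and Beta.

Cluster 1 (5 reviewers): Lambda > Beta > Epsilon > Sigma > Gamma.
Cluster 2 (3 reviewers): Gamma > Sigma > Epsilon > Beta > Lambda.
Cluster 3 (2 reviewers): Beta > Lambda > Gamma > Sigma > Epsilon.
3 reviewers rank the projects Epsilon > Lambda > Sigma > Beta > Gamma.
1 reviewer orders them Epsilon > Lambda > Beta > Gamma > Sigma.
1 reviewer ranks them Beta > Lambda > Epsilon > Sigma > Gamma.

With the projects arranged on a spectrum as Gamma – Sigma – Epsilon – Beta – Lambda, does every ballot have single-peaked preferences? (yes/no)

no

Axis positions: Gamma=1, Sigma=2, Epsilon=3, Beta=4, Lambda=5.
Cluster 1 (peak Lambda at position 5): ranking walks positions 5-4-3-2-1, expanding outward from the peak — single-peaked.
Cluster 2 (peak Gamma at position 1): ranking walks positions 1-2-3-4-5, expanding outward from the peak — single-peaked.
Cluster 3: ranking walks positions 4-5-1-2-3; Gamma is ranked above Epsilon even though Epsilon lies between Gamma and the peak Beta on the axis — preferences dip and rise again. Not single-peaked.
Cluster 4: ranking walks positions 3-5-2-4-1; Lambda is ranked above Beta even though Beta lies between Lambda and the peak Epsilon on the axis — preferences dip and rise again. Not single-peaked.
Cluster 5: ranking walks positions 3-5-4-1-2; Lambda is ranked above Beta even though Beta lies between Lambda and the peak Epsilon on the axis — preferences dip and rise again. Not single-peaked.
Cluster 6 (peak Beta at position 4): ranking walks positions 4-5-3-2-1, expanding outward from the peak — single-peaked.
Cluster 3 violates single-peakedness, so the profile is not single-peaked on this axis.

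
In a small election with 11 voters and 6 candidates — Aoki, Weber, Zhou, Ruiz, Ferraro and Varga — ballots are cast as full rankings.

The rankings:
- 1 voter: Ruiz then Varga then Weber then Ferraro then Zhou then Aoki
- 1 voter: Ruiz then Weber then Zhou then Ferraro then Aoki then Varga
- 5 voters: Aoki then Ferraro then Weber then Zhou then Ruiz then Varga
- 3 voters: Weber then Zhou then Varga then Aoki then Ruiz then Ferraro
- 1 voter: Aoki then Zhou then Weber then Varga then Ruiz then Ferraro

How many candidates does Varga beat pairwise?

0

Varga against each rival (11 voters):
Varga vs Aoki: 4 to 7, Aoki.
Varga vs Weber: 1 for Varga, 10 for Weber — Weber by 10–1.
Varga vs Zhou: 1 to 10, Zhou.
Varga vs Ruiz: Ruiz, 7–4.
Varga–Ferraro: Ferraro 6–5.
Varga beats no one; loses to Aoki, Weber, Zhou, Ruiz, Ferraro — 0 pairwise wins.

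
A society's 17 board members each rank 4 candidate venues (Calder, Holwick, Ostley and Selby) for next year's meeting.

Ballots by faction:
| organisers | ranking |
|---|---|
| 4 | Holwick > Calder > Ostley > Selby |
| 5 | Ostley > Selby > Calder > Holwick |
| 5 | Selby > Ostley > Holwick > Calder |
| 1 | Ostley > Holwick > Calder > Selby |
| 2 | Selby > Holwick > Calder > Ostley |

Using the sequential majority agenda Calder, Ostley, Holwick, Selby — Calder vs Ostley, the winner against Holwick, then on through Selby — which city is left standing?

Round 1: Calder vs Ostley — 6–11, Ostley advances.
Round 2: Ostley vs Holwick — 11–6, Ostley advances.
Round 3: Ostley vs Selby — 10–7, Ostley advances.
The agenda winner is Ostley.

Ostley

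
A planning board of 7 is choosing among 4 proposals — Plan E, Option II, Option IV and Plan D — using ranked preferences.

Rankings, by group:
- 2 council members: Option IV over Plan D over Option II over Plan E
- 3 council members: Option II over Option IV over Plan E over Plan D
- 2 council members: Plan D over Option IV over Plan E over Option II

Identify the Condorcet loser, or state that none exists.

Plan E

Pairwise majorities:
Plan E vs Option II: Option II wins 5–2.
Plan E vs Option IV: Option IV, 7–0.
Plan E vs Plan D: 3 for Plan E, 4 for Plan D — Plan D by 4–3.
Option II vs Option IV: 3 for Option II, 4 for Option IV — Option IV by 4–3.
Option II vs Plan D: Option II preferred on 3 ballots; Plan D wins 4–3.
Option IV vs Plan D: Option IV preferred on 2+3 = 5 ballots; Option IV wins 5–2.
Only Plan E has no wins; Plan E is the Condorcet loser.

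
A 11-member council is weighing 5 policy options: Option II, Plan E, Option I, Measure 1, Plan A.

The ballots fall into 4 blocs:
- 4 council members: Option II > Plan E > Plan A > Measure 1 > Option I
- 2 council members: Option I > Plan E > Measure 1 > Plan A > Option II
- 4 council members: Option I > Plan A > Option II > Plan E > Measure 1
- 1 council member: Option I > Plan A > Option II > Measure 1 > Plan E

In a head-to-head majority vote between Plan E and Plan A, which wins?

Ballots ranking Plan E above Plan A: 4 + 2 = 6.
Ballots ranking Plan A above Plan E: 11 − 6 = 5.
Plan E wins the head-to-head 6–5.

Plan E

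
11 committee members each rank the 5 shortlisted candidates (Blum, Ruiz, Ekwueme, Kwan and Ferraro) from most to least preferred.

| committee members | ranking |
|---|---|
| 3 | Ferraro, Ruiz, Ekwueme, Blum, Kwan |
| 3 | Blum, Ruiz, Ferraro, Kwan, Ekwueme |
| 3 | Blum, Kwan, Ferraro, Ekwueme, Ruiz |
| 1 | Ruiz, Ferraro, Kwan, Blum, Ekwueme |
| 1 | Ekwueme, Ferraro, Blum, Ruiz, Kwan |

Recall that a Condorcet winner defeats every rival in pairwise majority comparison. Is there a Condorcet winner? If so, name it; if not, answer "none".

Check each pair by majority over 11 ballots:
Blum–Ruiz: Blum 7–4.
Blum–Ekwueme: Blum 7–4.
Blum–Kwan: Blum 10–1.
Blum vs Ferraro: Blum, 6–5.
Ruiz vs Ekwueme: Ruiz, 7–4.
Ruiz vs Kwan: Ruiz, 8–3.
Ruiz vs Ferraro: Ferraro wins 7–4.
Ekwueme vs Kwan: Kwan, 7–4.
Ekwueme vs Ferraro: Ferraro wins 10–1.
Kwan–Ferraro: Ferraro 8–3.
Blum wins every pairwise contest, so Blum is the Condorcet winner.

Blum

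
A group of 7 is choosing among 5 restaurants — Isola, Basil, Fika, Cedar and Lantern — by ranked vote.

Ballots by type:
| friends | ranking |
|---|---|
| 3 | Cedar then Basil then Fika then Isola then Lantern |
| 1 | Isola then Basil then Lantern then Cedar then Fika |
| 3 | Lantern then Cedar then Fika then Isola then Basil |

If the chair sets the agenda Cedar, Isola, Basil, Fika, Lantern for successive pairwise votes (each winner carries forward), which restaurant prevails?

Round 1: Cedar vs Isola — 6–1, Cedar advances.
Round 2: Cedar vs Basil — 6–1, Cedar advances.
Round 3: Cedar vs Fika — 7–0, Cedar advances.
Round 4: Cedar vs Lantern — 3–4, Lantern advances.
The agenda winner is Lantern.

Lantern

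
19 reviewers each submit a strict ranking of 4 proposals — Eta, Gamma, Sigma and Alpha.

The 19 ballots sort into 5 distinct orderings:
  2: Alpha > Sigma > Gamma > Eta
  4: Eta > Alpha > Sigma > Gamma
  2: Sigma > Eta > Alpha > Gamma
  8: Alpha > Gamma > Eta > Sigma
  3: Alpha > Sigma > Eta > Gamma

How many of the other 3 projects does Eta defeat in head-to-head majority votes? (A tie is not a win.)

1

Eta against each rival (19 reviewers):
Eta vs Gamma: 9 to 10, Gamma.
Eta vs Sigma: Eta preferred on 4+8 = 12 ballots; Eta wins 12–7.
Eta vs Alpha: Alpha wins 13–6.
Eta beats Sigma; loses to Gamma, Alpha — 1 pairwise win.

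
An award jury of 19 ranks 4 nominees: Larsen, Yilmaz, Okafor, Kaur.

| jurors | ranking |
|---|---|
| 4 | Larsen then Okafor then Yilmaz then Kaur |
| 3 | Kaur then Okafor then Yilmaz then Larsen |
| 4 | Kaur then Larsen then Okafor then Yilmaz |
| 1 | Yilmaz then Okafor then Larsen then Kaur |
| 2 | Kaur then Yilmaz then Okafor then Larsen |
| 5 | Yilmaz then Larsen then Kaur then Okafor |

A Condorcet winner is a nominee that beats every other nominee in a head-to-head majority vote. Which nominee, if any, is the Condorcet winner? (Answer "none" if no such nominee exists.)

Head-to-head results (19 jurors):
Larsen vs Yilmaz: 4+4 = 8 for Larsen, 11 for Yilmaz — Yilmaz by 11–8.
Larsen vs Okafor: Larsen, 13–6.
Larsen vs Kaur: Larsen, 10–9.
Yilmaz vs Okafor: Yilmaz is ranked higher on 1+2+5 = 8 ballots, Okafor on 11. Okafor wins 11–8.
Yilmaz–Kaur: Yilmaz 10–9.
Okafor vs Kaur: 5 to 14, Kaur.
Each nominee drops at least one matchup (Larsen loses to Yilmaz; Yilmaz loses to Okafor; Okafor loses to Larsen; Kaur loses to Larsen); the cycle Larsen → Okafor → Yilmaz → Larsen rules out a Condorcet winner.

none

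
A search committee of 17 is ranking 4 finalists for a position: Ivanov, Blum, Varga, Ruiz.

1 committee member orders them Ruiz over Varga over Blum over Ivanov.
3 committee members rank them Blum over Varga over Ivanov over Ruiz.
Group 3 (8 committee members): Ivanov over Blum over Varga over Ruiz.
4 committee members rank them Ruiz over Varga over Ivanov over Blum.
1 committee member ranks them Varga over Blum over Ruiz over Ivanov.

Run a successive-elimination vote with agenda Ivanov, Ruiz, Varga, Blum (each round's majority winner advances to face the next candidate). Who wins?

Round 1: Ivanov vs Ruiz — 11–6, Ivanov advances.
Round 2: Ivanov vs Varga — 8–9, Varga advances.
Round 3: Varga vs Blum — 6–11, Blum advances.
Blum survives the agenda.

Blum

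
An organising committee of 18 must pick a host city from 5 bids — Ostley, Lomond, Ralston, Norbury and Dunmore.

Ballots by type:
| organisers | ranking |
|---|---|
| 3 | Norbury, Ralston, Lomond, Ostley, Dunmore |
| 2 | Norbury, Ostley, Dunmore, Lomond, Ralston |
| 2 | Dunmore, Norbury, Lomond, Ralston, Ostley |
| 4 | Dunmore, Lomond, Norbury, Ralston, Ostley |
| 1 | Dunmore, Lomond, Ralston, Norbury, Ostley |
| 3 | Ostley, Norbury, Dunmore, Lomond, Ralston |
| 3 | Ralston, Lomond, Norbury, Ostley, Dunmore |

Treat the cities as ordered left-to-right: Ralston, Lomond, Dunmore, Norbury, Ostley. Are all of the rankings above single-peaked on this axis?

Axis positions: Ralston=1, Lomond=2, Dunmore=3, Norbury=4, Ostley=5.
Type 1: ranking walks positions 4-1-2-5-3; Ralston is ranked above Dunmore even though Dunmore lies between Ralston and the peak Norbury on the axis — preferences dip and rise again. Not single-peaked.
Type 2 (peak Norbury at position 4): ranking walks positions 4-5-3-2-1, expanding outward from the peak — single-peaked.
Type 3 (peak Dunmore at position 3): ranking walks positions 3-4-2-1-5, expanding outward from the peak — single-peaked.
Type 4 (peak Dunmore at position 3): ranking walks positions 3-2-4-1-5, expanding outward from the peak — single-peaked.
Type 5 (peak Dunmore at position 3): ranking walks positions 3-2-1-4-5, expanding outward from the peak — single-peaked.
Type 6 (peak Ostley at position 5): ranking walks positions 5-4-3-2-1, expanding outward from the peak — single-peaked.
Type 7: ranking walks positions 1-2-4-5-3; Norbury is ranked above Dunmore even though Dunmore lies between Norbury and the peak Ralston on the axis — preferences dip and rise again. Not single-peaked.
Type 1 violates single-peakedness, so the profile is not single-peaked on this axis.

no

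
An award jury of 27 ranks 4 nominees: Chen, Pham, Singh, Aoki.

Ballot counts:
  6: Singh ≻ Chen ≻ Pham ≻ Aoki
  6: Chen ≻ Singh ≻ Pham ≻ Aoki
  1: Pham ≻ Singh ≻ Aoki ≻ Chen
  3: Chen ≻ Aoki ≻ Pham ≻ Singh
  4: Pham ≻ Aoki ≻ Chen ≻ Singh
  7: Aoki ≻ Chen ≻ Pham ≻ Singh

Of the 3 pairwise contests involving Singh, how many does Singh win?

Singh against each rival (27 jurors):
Singh vs Chen: 7 to 20, Chen.
Singh vs Pham: Singh is ranked higher on 6+6 = 12 ballots, Pham on 15. Pham wins 15–12.
Singh vs Aoki: Aoki wins 14–13.
Singh beats no one; loses to Chen, Pham, Aoki — 0 pairwise wins.

0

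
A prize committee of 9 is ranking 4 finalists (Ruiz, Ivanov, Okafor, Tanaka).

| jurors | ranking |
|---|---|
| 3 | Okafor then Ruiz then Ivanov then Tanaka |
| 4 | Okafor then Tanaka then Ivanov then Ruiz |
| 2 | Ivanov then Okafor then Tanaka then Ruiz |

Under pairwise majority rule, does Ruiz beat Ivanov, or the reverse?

Ivanov

Ballots ranking Ruiz above Ivanov: 3.
Ballots ranking Ivanov above Ruiz: 9 − 3 = 6.
Ivanov wins the head-to-head 6–3.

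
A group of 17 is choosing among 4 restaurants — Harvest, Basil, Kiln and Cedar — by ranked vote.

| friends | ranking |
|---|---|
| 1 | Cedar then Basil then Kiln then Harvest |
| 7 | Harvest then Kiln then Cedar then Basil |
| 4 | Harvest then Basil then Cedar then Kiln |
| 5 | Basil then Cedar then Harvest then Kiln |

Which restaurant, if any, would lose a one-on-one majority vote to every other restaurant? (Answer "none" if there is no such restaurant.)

Head-to-head results (17 friends):
Harvest vs Basil: Harvest wins 11–6.
Harvest–Kiln: Harvest 16–1.
Harvest vs Cedar: Harvest preferred on 7+4 = 11 ballots; Harvest wins 11–6.
Basil vs Kiln: 10 to 7, Basil.
Basil vs Cedar: Basil preferred on 4+5 = 9 ballots; Basil wins 9–8.
Kiln vs Cedar: Cedar wins 10–7.
Kiln loses to every other restaurant — it is the Condorcet loser.

Kiln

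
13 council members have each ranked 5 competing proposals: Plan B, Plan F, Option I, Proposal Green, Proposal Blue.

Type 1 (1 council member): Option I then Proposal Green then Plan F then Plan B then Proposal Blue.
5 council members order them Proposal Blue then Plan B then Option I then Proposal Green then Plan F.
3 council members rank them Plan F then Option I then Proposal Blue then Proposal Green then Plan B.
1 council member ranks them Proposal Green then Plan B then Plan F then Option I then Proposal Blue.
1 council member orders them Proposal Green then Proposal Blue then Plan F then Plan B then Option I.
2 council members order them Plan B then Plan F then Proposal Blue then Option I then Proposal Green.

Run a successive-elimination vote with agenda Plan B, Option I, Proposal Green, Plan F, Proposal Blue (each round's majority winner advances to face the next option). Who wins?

Proposal Blue

Round 1: Plan B vs Option I — 9–4, Plan B advances.
Round 2: Plan B vs Proposal Green — 7–6, Plan B advances.
Round 3: Plan B vs Plan F — 8–5, Plan B advances.
Round 4: Plan B vs Proposal Blue — 4–9, Proposal Blue advances.
Proposal Blue survives the agenda.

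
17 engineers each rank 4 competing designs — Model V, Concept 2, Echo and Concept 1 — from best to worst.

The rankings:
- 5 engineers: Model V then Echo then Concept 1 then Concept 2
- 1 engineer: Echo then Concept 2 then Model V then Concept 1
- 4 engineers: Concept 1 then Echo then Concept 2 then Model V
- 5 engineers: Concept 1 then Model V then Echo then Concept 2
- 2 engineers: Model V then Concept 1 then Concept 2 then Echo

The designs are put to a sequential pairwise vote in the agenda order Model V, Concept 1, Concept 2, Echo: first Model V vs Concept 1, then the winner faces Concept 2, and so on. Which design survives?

Round 1: Model V vs Concept 1 — 8–9, Concept 1 advances.
Round 2: Concept 1 vs Concept 2 — 16–1, Concept 1 advances.
Round 3: Concept 1 vs Echo — 11–6, Concept 1 advances.
The agenda winner is Concept 1.

Concept 1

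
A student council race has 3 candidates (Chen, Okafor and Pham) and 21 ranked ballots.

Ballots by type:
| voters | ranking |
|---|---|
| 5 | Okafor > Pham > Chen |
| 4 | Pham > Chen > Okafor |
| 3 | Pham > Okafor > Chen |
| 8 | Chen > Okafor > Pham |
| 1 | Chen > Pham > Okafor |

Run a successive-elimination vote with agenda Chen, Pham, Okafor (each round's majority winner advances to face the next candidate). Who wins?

Okafor

Round 1: Chen vs Pham — 9–12, Pham advances.
Round 2: Pham vs Okafor — 8–13, Okafor advances.
The agenda winner is Okafor.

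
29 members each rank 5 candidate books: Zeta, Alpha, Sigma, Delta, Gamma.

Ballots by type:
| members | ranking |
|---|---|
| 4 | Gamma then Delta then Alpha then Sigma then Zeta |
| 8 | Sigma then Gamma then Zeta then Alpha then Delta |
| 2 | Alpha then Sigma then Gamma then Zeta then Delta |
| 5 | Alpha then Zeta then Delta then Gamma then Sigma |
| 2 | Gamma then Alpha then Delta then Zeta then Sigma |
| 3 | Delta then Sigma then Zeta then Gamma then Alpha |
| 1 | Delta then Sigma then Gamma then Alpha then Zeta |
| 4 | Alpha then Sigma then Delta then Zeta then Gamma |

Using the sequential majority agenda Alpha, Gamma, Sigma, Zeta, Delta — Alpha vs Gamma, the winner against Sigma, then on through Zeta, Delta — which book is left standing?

Round 1: Alpha vs Gamma — 11–18, Gamma advances.
Round 2: Gamma vs Sigma — 11–18, Sigma advances.
Round 3: Sigma vs Zeta — 22–7, Sigma advances.
Round 4: Sigma vs Delta — 14–15, Delta advances.
The agenda winner is Delta.

Delta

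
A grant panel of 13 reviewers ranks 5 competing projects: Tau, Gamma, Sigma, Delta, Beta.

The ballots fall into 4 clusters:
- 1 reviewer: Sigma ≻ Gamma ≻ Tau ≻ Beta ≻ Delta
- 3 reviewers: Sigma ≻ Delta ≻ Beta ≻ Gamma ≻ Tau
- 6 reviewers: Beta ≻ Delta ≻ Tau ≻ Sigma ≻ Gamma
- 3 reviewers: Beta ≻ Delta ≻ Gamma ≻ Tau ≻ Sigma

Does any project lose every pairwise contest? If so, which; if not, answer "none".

none

Head-to-head results (13 reviewers):
Tau vs Gamma: Tau preferred on 6 ballots; Gamma wins 7–6.
Tau–Sigma: Tau 9–4.
Tau vs Delta: 1 to 12, Delta.
Tau vs Beta: Beta wins 12–1.
Gamma vs Sigma: Sigma, 10–3.
Gamma vs Delta: Gamma preferred on 1 ballot; Delta wins 12–1.
Gamma–Beta: Beta 12–1.
Sigma vs Delta: Delta wins 9–4.
Sigma vs Beta: 1+3 = 4 for Sigma, 9 for Beta — Beta by 9–4.
Delta vs Beta: Beta, 10–3.
No project is winless: Tau beats Sigma; Gamma beats Tau; Sigma beats Gamma; Delta beats Tau; Beta beats Tau. There is no Condorcet loser.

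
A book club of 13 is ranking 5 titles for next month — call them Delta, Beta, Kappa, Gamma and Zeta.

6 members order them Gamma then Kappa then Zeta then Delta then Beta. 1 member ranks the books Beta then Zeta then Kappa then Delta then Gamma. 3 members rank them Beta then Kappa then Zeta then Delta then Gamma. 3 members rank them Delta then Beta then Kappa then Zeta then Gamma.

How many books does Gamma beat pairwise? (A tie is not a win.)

0

Gamma against each rival (13 members):
Gamma vs Delta: Gamma preferred on 6 ballots; Delta wins 7–6.
Gamma vs Beta: 6 for Gamma, 7 for Beta — Beta by 7–6.
Gamma vs Kappa: Gamma is ranked higher on 6 ballots, Kappa on 7. Kappa wins 7–6.
Gamma vs Zeta: Zeta, 7–6.
Gamma beats no one; loses to Delta, Beta, Kappa, Zeta — 0 pairwise wins.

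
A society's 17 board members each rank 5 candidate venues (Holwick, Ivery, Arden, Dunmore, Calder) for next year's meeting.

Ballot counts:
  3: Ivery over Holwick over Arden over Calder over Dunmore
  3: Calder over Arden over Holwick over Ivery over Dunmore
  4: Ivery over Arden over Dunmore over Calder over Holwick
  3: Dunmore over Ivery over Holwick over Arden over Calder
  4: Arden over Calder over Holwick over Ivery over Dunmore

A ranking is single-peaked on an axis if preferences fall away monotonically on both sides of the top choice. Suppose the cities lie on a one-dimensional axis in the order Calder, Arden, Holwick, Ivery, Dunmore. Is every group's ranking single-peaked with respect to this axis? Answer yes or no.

no

Axis positions: Calder=1, Arden=2, Holwick=3, Ivery=4, Dunmore=5.
Group 1 (peak Ivery at position 4): ranking walks positions 4-3-2-1-5, expanding outward from the peak — single-peaked.
Group 2 (peak Calder at position 1): ranking walks positions 1-2-3-4-5, expanding outward from the peak — single-peaked.
Group 3: ranking walks positions 4-2-5-1-3; Arden is ranked above Holwick even though Holwick lies between Arden and the peak Ivery on the axis — preferences dip and rise again. Not single-peaked.
Group 4 (peak Dunmore at position 5): ranking walks positions 5-4-3-2-1, expanding outward from the peak — single-peaked.
Group 5 (peak Arden at position 2): ranking walks positions 2-1-3-4-5, expanding outward from the peak — single-peaked.
Group 3 violates single-peakedness, so the profile is not single-peaked on this axis.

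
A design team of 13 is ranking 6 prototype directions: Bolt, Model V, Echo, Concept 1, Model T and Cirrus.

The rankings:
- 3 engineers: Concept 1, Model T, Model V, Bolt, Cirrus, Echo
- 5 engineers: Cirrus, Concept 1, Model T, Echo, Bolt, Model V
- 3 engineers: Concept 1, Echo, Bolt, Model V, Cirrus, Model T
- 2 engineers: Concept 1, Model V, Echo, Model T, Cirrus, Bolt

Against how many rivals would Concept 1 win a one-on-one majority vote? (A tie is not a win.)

5

Concept 1 against each rival (13 engineers):
Concept 1 vs Bolt: Concept 1 preferred on 3+5+3+2 = 13 ballots; Concept 1 wins 13–0.
Concept 1 vs Model V: Concept 1 is ranked higher on 3+5+3+2 = 13 ballots, Model V on 0. Concept 1 wins 13–0.
Concept 1 vs Echo: Concept 1 wins 13–0.
Concept 1 vs Model T: Concept 1, 13–0.
Concept 1 vs Cirrus: Concept 1 wins 8–5.
Concept 1 beats Bolt, Model V, Echo, Model T, Cirrus — 5 pairwise wins.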